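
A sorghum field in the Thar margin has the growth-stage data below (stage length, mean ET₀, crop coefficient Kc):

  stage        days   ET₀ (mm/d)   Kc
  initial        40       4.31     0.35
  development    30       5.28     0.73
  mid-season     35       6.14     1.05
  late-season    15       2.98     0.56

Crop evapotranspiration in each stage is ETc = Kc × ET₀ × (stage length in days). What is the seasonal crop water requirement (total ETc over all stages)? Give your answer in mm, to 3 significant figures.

427 mm

initial: 0.35 × 4.31 × 40 = 60.34 mm
development: 0.73 × 5.28 × 30 = 115.63 mm
mid-season: 1.05 × 6.14 × 35 = 225.65 mm
late-season: 0.56 × 2.98 × 15 = 25.03 mm
Seasonal total = 426.65 mm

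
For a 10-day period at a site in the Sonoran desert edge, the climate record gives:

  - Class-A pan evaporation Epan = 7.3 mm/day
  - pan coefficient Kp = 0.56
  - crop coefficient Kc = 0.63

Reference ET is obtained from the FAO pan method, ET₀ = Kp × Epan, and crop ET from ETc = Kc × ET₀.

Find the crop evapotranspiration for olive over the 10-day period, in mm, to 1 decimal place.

ET₀ = 0.56 × 7.3 = 4.0880 mm/d
ETc = Kc × ET₀ = 0.63 × 4.0880 = 2.5754 mm/d
Over 10 days: 2.5754 × 10 = 25.754 mm

25.8 mm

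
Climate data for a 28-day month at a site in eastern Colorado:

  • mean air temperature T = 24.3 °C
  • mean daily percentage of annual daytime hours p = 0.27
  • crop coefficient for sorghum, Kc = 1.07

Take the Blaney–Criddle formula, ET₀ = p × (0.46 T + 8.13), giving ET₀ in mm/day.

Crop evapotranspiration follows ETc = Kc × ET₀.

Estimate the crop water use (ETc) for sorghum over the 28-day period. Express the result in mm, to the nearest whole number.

ET₀ = 0.27 × (0.46 × 24.3 + 8.13) = 0.27 × 19.308 = 5.2132 mm/d
ETc = Kc × ET₀ = 1.07 × 5.2132 = 5.5781 mm/d
Over 28 days: 5.5781 × 28 = 156.187 mm

156 mm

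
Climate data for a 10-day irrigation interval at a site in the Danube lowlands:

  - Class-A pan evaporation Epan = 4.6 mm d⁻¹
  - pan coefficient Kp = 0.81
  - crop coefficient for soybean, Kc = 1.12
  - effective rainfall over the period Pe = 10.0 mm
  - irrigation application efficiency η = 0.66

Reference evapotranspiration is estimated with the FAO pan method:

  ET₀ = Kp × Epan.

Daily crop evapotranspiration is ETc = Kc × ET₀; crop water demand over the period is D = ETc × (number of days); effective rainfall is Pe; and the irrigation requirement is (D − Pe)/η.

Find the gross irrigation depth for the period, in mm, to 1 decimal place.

ET₀ = 0.81 × 4.6 = 3.7260 mm/d
ETc = Kc × ET₀ = 1.12 × 3.7260 = 4.1731 mm/d
Crop demand D = ETc × 10 d = 4.1731 × 10 = 41.731 mm
D − Pe = 41.731 − 10.0 = 31.731 mm
Gross irrigation = 31.731 / 0.66 = 48.077 mm

48.1 mm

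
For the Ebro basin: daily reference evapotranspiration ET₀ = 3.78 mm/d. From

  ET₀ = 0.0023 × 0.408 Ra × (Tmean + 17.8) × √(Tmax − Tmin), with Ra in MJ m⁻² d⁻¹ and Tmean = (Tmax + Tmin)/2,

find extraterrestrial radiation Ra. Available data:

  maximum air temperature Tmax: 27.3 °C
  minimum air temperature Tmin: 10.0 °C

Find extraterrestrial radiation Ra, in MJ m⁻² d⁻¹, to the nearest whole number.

Tmean = (27.3+10.0)/2 = 18.65 °C; ΔT = 17.3
Ra = ET₀ / [0.0023 × 0.408 × (Tmean+17.8) × √ΔT]
   = 3.78 / (0.0023 × 0.408 × 36.45 × 4.1593) = 26.570 MJ m⁻² d⁻¹

27 MJ m⁻² d⁻¹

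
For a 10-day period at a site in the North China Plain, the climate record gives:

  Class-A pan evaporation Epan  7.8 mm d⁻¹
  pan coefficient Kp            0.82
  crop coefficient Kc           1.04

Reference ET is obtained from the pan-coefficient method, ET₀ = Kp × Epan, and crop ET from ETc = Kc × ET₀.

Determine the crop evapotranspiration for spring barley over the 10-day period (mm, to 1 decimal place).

ET₀ = 0.82 × 7.8 = 6.3960 mm/d
ETc = Kc × ET₀ = 1.04 × 6.3960 = 6.6518 mm/d
Over 10 days: 6.6518 × 10 = 66.518 mm

66.5 mm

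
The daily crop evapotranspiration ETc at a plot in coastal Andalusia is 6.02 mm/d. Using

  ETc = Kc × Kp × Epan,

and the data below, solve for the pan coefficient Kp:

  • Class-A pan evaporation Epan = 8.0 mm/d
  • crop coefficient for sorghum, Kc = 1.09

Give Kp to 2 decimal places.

0.69

ETc = Kc × Kp × Epan  ⇒  Kp = ETc / (Kc × Epan)
Kp = 6.02 / (1.09 × 8.0) = 6.02 / 8.720 = 0.6904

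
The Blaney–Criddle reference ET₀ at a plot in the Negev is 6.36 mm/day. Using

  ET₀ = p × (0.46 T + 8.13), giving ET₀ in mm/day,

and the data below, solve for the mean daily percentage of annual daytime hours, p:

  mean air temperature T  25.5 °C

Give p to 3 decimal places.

0.320

p = ET₀ / (0.46 T + 8.13) = 6.36 / (0.46 × 25.5 + 8.13) = 6.36 / 19.860 = 0.3202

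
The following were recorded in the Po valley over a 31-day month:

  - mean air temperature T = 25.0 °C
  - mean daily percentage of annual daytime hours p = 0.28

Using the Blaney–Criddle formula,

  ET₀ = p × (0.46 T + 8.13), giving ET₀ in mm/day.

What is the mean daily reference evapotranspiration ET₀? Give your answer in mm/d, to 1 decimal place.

5.5 mm/d

ET₀ = 0.28 × (0.46 × 25.0 + 8.13) = 0.28 × 19.630 = 5.4964 mm/d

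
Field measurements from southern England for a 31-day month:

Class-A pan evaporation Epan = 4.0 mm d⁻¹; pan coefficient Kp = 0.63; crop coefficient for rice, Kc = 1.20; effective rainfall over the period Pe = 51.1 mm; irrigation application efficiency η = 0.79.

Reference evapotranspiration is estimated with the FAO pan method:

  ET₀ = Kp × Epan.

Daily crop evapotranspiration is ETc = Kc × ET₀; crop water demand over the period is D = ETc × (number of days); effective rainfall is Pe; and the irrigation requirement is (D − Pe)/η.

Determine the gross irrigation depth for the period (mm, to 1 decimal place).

ET₀ = 0.63 × 4.0 = 2.5200 mm/d
ETc = Kc × ET₀ = 1.20 × 2.5200 = 3.0240 mm/d
Crop demand D = ETc × 31 d = 3.0240 × 31 = 93.744 mm
D − Pe = 93.744 − 51.1 = 42.644 mm
Gross irrigation = 42.644 / 0.79 = 53.980 mm

54.0 mm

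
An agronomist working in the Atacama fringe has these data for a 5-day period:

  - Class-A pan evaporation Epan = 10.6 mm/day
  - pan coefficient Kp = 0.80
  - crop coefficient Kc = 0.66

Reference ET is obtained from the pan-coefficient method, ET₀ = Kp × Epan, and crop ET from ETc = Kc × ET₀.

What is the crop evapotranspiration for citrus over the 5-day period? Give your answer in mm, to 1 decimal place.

ET₀ = 0.80 × 10.6 = 8.4800 mm/d
ETc = Kc × ET₀ = 0.66 × 8.4800 = 5.5968 mm/d
Over 5 days: 5.5968 × 5 = 27.984 mm

28.0 mm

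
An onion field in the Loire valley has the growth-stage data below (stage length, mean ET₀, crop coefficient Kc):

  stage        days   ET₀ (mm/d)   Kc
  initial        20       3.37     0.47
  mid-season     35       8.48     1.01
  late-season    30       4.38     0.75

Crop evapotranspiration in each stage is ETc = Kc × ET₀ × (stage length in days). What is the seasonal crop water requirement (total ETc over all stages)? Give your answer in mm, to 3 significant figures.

initial: 0.47 × 3.37 × 20 = 31.68 mm
mid-season: 1.01 × 8.48 × 35 = 299.77 mm
late-season: 0.75 × 4.38 × 30 = 98.55 mm
Seasonal total = 430.00 mm

430 mm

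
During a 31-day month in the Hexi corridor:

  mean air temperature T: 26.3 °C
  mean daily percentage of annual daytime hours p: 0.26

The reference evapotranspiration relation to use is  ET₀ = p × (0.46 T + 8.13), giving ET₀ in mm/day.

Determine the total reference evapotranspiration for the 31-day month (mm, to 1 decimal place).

ET₀ = 0.26 × (0.46 × 26.3 + 8.13) = 0.26 × 20.228 = 5.2593 mm/d
Monthly total = 5.2593 × 31 = 163.038 mm

163.0 mm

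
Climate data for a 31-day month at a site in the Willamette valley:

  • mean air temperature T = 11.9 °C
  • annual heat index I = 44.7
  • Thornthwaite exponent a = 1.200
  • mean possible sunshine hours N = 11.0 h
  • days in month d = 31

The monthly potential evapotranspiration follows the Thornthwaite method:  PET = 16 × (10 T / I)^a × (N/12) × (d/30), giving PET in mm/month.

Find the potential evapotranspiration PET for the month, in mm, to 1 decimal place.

10T/I = 10 × 11.9 / 44.7 = 2.6622
(10T/I)^a = 2.6622^1.200 = 3.2381
Uncorrected PET = 16 × 3.2381 = 51.810 mm
Correction = (N/12)(d/30) = (11.0/12)(31/30) = 0.9472
PET = 51.810 × 0.9472 = 49.074 mm/month

49.1 mm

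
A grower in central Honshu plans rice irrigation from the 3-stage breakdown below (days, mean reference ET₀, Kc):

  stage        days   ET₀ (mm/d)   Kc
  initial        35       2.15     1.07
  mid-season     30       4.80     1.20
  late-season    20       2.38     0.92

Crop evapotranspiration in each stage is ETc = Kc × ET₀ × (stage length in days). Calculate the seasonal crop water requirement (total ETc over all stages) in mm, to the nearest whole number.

initial: 1.07 × 2.15 × 35 = 80.52 mm
mid-season: 1.20 × 4.80 × 30 = 172.80 mm
late-season: 0.92 × 2.38 × 20 = 43.79 mm
Seasonal total = 297.11 mm

297 mm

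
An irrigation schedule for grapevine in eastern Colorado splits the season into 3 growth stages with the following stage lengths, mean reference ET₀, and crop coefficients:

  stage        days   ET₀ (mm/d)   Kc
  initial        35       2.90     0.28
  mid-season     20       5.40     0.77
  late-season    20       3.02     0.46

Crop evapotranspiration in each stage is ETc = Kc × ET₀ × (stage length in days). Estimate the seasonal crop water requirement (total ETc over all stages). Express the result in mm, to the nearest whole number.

initial: 0.28 × 2.90 × 35 = 28.42 mm
mid-season: 0.77 × 5.40 × 20 = 83.16 mm
late-season: 0.46 × 3.02 × 20 = 27.78 mm
Seasonal total = 139.36 mm

139 mm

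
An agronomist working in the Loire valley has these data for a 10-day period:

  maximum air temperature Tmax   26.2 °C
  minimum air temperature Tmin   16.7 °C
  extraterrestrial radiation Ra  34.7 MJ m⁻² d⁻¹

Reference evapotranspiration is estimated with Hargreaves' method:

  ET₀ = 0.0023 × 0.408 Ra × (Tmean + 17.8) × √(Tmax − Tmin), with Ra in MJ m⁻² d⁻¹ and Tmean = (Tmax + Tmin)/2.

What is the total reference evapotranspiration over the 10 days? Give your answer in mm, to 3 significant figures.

39.4 mm

Tmean = (26.2 + 16.7)/2 = 21.45 °C
0.408 Ra = 0.408 × 34.7 = 14.1576 mm/d equivalent
ET₀ = 0.0023 × 14.1576 × (21.45 + 17.8) × √9.5 = 0.0023 × 14.1576 × 39.25 × 3.0822 = 3.9393 mm/d
Over 10 days: 3.9393 × 10 = 39.393 mm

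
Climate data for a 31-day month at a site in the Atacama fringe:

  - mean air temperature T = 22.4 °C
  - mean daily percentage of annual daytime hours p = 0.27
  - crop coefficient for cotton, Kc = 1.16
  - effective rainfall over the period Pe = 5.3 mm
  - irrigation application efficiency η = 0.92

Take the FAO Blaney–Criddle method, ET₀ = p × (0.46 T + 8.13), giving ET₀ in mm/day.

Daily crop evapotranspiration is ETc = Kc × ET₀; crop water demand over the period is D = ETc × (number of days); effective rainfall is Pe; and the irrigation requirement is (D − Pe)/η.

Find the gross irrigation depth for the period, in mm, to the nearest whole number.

189 mm

ET₀ = 0.27 × (0.46 × 22.4 + 8.13) = 0.27 × 18.434 = 4.9772 mm/d
ETc = Kc × ET₀ = 1.16 × 4.9772 = 5.7736 mm/d
Crop demand D = ETc × 31 d = 5.7736 × 31 = 178.982 mm
D − Pe = 178.982 − 5.3 = 173.682 mm
Gross irrigation = 173.682 / 0.92 = 188.785 mm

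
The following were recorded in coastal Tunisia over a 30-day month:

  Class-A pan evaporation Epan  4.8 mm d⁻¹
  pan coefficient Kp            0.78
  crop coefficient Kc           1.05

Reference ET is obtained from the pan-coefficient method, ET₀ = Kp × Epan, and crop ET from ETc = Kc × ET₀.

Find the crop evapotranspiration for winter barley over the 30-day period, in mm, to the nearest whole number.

118 mm

ET₀ = 0.78 × 4.8 = 3.7440 mm/d
ETc = Kc × ET₀ = 1.05 × 3.7440 = 3.9312 mm/d
Over 30 days: 3.9312 × 30 = 117.936 mm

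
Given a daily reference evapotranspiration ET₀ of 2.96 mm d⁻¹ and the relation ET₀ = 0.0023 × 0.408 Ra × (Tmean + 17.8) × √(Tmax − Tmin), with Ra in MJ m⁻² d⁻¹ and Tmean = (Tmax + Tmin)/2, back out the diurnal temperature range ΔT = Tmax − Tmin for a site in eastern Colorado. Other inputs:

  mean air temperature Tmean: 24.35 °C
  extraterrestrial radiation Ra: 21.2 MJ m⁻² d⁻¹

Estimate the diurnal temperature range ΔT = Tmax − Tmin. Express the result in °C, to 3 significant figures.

√ΔT = ET₀ / [0.0023 × 0.408 × Ra × (Tmean+17.8)] = 2.96 / (0.0023 × 8.6496 × 42.15) = 3.5300
ΔT = 3.5300² = 12.461 °C

12.5 °C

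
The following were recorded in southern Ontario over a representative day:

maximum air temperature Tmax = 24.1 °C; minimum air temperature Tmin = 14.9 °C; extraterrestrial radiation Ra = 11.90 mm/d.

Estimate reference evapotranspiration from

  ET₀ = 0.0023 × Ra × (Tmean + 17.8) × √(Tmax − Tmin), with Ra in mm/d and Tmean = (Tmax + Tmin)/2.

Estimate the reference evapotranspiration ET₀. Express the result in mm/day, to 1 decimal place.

3.1 mm/day

Tmean = (24.1 + 14.9)/2 = 19.50 °C
ET₀ = 0.0023 × 11.90 × (19.50 + 17.8) × √9.2 = 0.0023 × 11.90 × 37.30 × 3.0332 = 3.0966 mm/d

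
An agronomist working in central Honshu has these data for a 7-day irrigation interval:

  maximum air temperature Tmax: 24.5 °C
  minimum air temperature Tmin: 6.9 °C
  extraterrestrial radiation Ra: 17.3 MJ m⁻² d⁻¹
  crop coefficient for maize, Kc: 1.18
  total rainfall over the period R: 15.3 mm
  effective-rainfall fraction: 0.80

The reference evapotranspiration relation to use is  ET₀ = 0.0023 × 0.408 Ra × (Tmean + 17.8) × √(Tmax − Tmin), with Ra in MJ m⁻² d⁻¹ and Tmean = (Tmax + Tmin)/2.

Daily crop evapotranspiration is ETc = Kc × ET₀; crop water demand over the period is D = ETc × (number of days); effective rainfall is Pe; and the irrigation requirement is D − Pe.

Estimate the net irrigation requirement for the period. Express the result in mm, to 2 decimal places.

6.61 mm

Tmean = (24.5 + 6.9)/2 = 15.70 °C
0.408 Ra = 0.408 × 17.3 = 7.0584 mm/d equivalent
ET₀ = 0.0023 × 7.0584 × (15.70 + 17.8) × √17.6 = 0.0023 × 7.0584 × 33.50 × 4.1952 = 2.2816 mm/d
ETc = Kc × ET₀ = 1.18 × 2.2816 = 2.6923 mm/d
Crop demand D = ETc × 7 d = 2.6923 × 7 = 18.846 mm
Pe = 0.80 × 15.3 = 12.240 mm
D − Pe = 18.846 − 12.240 = 6.606 mm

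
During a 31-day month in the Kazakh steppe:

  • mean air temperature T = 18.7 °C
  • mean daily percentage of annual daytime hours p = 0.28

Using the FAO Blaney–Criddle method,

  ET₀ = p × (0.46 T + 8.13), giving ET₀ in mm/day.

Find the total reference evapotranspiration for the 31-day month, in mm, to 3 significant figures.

145 mm

ET₀ = 0.28 × (0.46 × 18.7 + 8.13) = 0.28 × 16.732 = 4.6850 mm/d
Monthly total = 4.6850 × 31 = 145.235 mm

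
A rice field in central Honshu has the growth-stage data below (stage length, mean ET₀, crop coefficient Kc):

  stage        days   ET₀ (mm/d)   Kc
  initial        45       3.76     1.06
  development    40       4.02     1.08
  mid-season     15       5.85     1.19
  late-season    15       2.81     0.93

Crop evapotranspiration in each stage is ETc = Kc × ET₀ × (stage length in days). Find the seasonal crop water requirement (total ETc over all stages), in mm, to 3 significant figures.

497 mm

initial: 1.06 × 3.76 × 45 = 179.35 mm
development: 1.08 × 4.02 × 40 = 173.66 mm
mid-season: 1.19 × 5.85 × 15 = 104.42 mm
late-season: 0.93 × 2.81 × 15 = 39.20 mm
Seasonal total = 496.63 mm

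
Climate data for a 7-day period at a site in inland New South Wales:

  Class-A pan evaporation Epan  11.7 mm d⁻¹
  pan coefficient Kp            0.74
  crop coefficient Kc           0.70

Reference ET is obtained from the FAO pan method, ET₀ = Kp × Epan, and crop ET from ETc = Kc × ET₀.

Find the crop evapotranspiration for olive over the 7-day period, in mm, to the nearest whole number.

42 mm

ET₀ = 0.74 × 11.7 = 8.6580 mm/d
ETc = Kc × ET₀ = 0.70 × 8.6580 = 6.0606 mm/d
Over 7 days: 6.0606 × 7 = 42.424 mm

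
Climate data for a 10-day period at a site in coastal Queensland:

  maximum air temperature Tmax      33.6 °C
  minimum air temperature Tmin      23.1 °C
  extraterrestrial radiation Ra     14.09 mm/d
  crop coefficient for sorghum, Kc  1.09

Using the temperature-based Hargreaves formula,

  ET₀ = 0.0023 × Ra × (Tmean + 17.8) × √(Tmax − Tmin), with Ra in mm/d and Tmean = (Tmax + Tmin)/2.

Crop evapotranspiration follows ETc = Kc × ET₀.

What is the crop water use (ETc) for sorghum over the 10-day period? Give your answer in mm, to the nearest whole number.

53 mm

Tmean = (33.6 + 23.1)/2 = 28.35 °C
ET₀ = 0.0023 × 14.09 × (28.35 + 17.8) × √10.5 = 0.0023 × 14.09 × 46.15 × 3.2404 = 4.8463 mm/d
ETc = Kc × ET₀ = 1.09 × 4.8463 = 5.2825 mm/d
Over 10 days: 5.2825 × 10 = 52.825 mm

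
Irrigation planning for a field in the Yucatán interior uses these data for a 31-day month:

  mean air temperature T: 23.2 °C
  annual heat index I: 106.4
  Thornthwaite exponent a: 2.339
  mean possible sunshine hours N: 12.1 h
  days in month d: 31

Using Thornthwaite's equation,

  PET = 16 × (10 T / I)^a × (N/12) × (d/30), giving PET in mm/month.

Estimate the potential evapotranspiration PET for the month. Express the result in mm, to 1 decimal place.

10T/I = 10 × 23.2 / 106.4 = 2.1805
(10T/I)^a = 2.1805^2.339 = 6.1927
Uncorrected PET = 16 × 6.1927 = 99.083 mm
Correction = (N/12)(d/30) = (12.1/12)(31/30) = 1.0419
PET = 99.083 × 1.0419 = 103.235 mm/month

103.2 mm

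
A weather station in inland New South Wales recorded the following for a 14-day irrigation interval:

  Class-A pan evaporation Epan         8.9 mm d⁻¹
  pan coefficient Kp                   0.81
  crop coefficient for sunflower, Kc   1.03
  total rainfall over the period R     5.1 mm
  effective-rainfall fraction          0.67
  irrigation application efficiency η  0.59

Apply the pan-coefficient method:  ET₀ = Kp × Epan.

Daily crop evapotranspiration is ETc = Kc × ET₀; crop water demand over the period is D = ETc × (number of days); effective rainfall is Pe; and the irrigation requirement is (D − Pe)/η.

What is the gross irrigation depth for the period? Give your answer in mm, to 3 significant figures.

ET₀ = 0.81 × 8.9 = 7.2090 mm/d
ETc = Kc × ET₀ = 1.03 × 7.2090 = 7.4253 mm/d
Crop demand D = ETc × 14 d = 7.4253 × 14 = 103.954 mm
Pe = 0.67 × 5.1 = 3.417 mm
D − Pe = 103.954 − 3.417 = 100.537 mm
Gross irrigation = 100.537 / 0.59 = 170.402 mm

170 mm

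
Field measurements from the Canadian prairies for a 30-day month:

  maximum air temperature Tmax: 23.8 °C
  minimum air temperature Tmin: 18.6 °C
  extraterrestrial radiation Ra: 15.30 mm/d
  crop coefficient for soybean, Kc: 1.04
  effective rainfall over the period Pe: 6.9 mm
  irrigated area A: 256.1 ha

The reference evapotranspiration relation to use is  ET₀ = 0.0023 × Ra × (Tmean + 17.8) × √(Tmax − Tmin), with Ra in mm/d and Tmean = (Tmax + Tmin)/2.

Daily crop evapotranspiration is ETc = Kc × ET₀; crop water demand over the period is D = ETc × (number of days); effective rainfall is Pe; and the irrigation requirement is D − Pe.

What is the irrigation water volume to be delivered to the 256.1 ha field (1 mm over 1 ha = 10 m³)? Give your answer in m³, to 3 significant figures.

Tmean = (23.8 + 18.6)/2 = 21.20 °C
ET₀ = 0.0023 × 15.30 × (21.20 + 17.8) × √5.2 = 0.0023 × 15.30 × 39.00 × 2.2804 = 3.1296 mm/d
ETc = Kc × ET₀ = 1.04 × 3.1296 = 3.2548 mm/d
Crop demand D = ETc × 30 d = 3.2548 × 30 = 97.644 mm
D − Pe = 97.644 − 6.9 = 90.744 mm
Volume = 90.744 mm × 256.1 ha × 10 = 232395.4 m³

232000 m³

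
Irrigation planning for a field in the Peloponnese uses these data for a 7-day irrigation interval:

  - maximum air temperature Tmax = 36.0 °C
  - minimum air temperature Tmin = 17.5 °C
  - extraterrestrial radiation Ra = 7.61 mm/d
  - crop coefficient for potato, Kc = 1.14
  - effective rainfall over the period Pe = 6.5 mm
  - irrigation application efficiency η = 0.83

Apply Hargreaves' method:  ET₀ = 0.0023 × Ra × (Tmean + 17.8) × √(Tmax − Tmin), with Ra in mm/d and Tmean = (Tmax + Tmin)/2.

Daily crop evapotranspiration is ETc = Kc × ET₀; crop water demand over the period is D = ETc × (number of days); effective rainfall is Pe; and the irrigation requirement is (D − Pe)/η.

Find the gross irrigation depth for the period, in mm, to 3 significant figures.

24.4 mm

Tmean = (36.0 + 17.5)/2 = 26.75 °C
ET₀ = 0.0023 × 7.61 × (26.75 + 17.8) × √18.5 = 0.0023 × 7.61 × 44.55 × 4.3012 = 3.3539 mm/d
ETc = Kc × ET₀ = 1.14 × 3.3539 = 3.8234 mm/d
Crop demand D = ETc × 7 d = 3.8234 × 7 = 26.764 mm
D − Pe = 26.764 − 6.5 = 20.264 mm
Gross irrigation = 20.264 / 0.83 = 24.414 mm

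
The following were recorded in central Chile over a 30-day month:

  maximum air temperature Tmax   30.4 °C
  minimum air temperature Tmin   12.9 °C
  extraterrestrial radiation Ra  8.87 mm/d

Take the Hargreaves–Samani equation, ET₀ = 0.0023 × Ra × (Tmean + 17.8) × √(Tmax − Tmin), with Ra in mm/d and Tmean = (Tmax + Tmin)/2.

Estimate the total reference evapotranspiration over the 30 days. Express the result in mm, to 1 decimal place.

Tmean = (30.4 + 12.9)/2 = 21.65 °C
ET₀ = 0.0023 × 8.87 × (21.65 + 17.8) × √17.5 = 0.0023 × 8.87 × 39.45 × 4.1833 = 3.3668 mm/d
Over 30 days: 3.3668 × 30 = 101.004 mm

101.0 mm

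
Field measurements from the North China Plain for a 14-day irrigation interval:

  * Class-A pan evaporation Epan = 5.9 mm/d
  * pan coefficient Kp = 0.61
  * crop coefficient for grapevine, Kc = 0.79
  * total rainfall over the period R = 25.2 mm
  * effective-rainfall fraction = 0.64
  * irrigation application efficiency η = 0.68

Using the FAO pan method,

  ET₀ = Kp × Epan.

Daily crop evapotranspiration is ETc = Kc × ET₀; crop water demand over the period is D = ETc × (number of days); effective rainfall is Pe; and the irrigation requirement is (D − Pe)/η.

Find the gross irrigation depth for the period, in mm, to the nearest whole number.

35 mm

ET₀ = 0.61 × 5.9 = 3.5990 mm/d
ETc = Kc × ET₀ = 0.79 × 3.5990 = 2.8432 mm/d
Crop demand D = ETc × 14 d = 2.8432 × 14 = 39.805 mm
Pe = 0.64 × 25.2 = 16.128 mm
D − Pe = 39.805 − 16.128 = 23.677 mm
Gross irrigation = 23.677 / 0.68 = 34.819 mm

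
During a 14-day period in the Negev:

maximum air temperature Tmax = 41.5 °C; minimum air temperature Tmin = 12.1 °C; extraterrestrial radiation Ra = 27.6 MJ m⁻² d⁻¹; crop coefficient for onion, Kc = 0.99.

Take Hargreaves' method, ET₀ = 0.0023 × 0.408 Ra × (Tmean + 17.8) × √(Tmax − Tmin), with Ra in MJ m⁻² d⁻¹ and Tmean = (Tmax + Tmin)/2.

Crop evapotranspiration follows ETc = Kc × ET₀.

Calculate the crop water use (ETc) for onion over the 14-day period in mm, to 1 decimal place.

86.8 mm

Tmean = (41.5 + 12.1)/2 = 26.80 °C
0.408 Ra = 0.408 × 27.6 = 11.2608 mm/d equivalent
ET₀ = 0.0023 × 11.2608 × (26.80 + 17.8) × √29.4 = 0.0023 × 11.2608 × 44.60 × 5.4222 = 6.2634 mm/d
ETc = Kc × ET₀ = 0.99 × 6.2634 = 6.2008 mm/d
Over 14 days: 6.2008 × 14 = 86.811 mm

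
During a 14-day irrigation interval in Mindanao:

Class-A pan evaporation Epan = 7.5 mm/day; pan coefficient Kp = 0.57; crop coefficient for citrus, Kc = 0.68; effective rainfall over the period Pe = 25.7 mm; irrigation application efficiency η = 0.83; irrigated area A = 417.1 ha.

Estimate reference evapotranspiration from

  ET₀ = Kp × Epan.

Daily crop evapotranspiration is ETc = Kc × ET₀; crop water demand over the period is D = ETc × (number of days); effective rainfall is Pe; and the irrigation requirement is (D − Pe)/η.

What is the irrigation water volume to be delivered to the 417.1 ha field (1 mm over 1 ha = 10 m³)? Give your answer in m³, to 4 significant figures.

75370 m³

ET₀ = 0.57 × 7.5 = 4.2750 mm/d
ETc = Kc × ET₀ = 0.68 × 4.2750 = 2.9070 mm/d
Crop demand D = ETc × 14 d = 2.9070 × 14 = 40.698 mm
D − Pe = 40.698 − 25.7 = 14.998 mm
Gross irrigation = 14.998 / 0.83 = 18.070 mm
Volume = 18.070 mm × 417.1 ha × 10 = 75370.0 m³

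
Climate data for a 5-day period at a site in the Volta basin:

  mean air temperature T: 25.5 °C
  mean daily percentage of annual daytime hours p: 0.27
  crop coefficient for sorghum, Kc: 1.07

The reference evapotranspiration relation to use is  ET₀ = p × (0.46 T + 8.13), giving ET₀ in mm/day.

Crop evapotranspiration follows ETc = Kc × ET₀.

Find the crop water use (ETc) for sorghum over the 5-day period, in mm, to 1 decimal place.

ET₀ = 0.27 × (0.46 × 25.5 + 8.13) = 0.27 × 19.860 = 5.3622 mm/d
ETc = Kc × ET₀ = 1.07 × 5.3622 = 5.7376 mm/d
Over 5 days: 5.7376 × 5 = 28.688 mm

28.7 mm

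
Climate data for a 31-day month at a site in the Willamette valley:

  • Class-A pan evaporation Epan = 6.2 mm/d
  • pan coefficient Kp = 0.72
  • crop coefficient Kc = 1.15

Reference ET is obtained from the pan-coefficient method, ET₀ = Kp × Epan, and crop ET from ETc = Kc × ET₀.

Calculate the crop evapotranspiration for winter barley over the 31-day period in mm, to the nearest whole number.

159 mm

ET₀ = 0.72 × 6.2 = 4.4640 mm/d
ETc = Kc × ET₀ = 1.15 × 4.4640 = 5.1336 mm/d
Over 31 days: 5.1336 × 31 = 159.142 mm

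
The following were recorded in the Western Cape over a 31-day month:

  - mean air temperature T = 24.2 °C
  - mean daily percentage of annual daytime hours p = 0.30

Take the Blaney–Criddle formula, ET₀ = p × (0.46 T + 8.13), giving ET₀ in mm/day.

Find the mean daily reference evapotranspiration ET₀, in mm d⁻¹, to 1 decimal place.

5.8 mm d⁻¹

ET₀ = 0.30 × (0.46 × 24.2 + 8.13) = 0.30 × 19.262 = 5.7786 mm/d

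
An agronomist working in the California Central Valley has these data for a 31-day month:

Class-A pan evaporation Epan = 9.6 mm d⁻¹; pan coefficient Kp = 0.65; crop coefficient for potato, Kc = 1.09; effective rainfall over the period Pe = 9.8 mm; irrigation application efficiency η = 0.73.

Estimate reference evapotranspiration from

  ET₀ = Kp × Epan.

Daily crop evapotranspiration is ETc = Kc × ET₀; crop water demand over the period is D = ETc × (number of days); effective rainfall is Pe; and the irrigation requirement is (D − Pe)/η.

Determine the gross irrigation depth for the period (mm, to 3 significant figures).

275 mm

ET₀ = 0.65 × 9.6 = 6.2400 mm/d
ETc = Kc × ET₀ = 1.09 × 6.2400 = 6.8016 mm/d
Crop demand D = ETc × 31 d = 6.8016 × 31 = 210.850 mm
D − Pe = 210.850 − 9.8 = 201.050 mm
Gross irrigation = 201.050 / 0.73 = 275.411 mm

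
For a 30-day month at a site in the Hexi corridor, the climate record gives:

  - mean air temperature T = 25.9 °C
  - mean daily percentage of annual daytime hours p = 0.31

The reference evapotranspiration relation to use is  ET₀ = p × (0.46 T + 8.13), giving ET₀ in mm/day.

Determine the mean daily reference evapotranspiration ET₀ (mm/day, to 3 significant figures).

6.21 mm/day

ET₀ = 0.31 × (0.46 × 25.9 + 8.13) = 0.31 × 20.044 = 6.2136 mm/d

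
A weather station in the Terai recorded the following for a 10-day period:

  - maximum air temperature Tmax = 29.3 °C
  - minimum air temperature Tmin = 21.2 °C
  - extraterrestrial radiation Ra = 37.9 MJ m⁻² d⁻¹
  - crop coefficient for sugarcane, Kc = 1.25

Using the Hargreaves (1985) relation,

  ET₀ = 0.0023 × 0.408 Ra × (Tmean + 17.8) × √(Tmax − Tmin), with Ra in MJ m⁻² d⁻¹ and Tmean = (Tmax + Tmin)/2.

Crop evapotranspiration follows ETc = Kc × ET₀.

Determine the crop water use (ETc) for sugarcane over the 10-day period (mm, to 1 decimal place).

Tmean = (29.3 + 21.2)/2 = 25.25 °C
0.408 Ra = 0.408 × 37.9 = 15.4632 mm/d equivalent
ET₀ = 0.0023 × 15.4632 × (25.25 + 17.8) × √8.1 = 0.0023 × 15.4632 × 43.05 × 2.8460 = 4.3575 mm/d
ETc = Kc × ET₀ = 1.25 × 4.3575 = 5.4469 mm/d
Over 10 days: 5.4469 × 10 = 54.469 mm

54.5 mm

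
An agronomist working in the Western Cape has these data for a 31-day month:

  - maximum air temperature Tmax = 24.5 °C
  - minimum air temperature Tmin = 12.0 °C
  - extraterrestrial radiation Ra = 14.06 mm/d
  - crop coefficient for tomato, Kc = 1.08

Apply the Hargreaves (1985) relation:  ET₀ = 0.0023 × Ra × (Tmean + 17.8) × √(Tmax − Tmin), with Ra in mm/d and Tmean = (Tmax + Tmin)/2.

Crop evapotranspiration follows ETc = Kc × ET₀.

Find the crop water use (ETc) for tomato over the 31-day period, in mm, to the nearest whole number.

138 mm

Tmean = (24.5 + 12.0)/2 = 18.25 °C
ET₀ = 0.0023 × 14.06 × (18.25 + 17.8) × √12.5 = 0.0023 × 14.06 × 36.05 × 3.5355 = 4.1216 mm/d
ETc = Kc × ET₀ = 1.08 × 4.1216 = 4.4513 mm/d
Over 31 days: 4.4513 × 31 = 137.990 mm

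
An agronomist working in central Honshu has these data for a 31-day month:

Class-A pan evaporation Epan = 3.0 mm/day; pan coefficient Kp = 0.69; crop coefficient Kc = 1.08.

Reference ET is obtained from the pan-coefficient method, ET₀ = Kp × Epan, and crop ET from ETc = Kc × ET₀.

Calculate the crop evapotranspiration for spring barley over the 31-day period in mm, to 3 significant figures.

69.3 mm

ET₀ = 0.69 × 3.0 = 2.0700 mm/d
ETc = Kc × ET₀ = 1.08 × 2.0700 = 2.2356 mm/d
Over 31 days: 2.2356 × 31 = 69.304 mm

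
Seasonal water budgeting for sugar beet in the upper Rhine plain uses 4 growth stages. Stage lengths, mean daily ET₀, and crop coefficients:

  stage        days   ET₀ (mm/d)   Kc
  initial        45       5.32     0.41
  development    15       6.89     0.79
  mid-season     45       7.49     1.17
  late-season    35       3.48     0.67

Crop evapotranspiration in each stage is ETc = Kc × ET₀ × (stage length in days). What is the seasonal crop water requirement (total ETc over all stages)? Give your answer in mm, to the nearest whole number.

656 mm

initial: 0.41 × 5.32 × 45 = 98.15 mm
development: 0.79 × 6.89 × 15 = 81.65 mm
mid-season: 1.17 × 7.49 × 45 = 394.35 mm
late-season: 0.67 × 3.48 × 35 = 81.61 mm
Seasonal total = 655.76 mm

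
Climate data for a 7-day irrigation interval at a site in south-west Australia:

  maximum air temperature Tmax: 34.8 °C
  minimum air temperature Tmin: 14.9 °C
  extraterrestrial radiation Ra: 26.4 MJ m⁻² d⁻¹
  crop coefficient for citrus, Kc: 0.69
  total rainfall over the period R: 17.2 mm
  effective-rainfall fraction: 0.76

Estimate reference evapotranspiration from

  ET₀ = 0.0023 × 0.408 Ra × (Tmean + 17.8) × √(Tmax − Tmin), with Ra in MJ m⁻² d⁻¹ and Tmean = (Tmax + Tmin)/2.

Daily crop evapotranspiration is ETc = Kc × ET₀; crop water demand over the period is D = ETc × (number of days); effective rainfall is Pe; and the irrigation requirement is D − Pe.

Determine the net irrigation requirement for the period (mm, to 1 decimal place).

Tmean = (34.8 + 14.9)/2 = 24.85 °C
0.408 Ra = 0.408 × 26.4 = 10.7712 mm/d equivalent
ET₀ = 0.0023 × 10.7712 × (24.85 + 17.8) × √19.9 = 0.0023 × 10.7712 × 42.65 × 4.4609 = 4.7134 mm/d
ETc = Kc × ET₀ = 0.69 × 4.7134 = 3.2522 mm/d
Crop demand D = ETc × 7 d = 3.2522 × 7 = 22.765 mm
Pe = 0.76 × 17.2 = 13.072 mm
D − Pe = 22.765 − 13.072 = 9.693 mm

9.7 mm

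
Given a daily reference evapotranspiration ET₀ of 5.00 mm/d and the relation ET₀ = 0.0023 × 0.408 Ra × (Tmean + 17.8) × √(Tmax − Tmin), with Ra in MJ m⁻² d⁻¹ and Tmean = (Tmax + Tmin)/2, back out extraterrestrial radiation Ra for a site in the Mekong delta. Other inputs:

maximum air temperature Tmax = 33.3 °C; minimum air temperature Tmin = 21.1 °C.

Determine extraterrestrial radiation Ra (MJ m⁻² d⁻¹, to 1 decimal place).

Tmean = (33.3+21.1)/2 = 27.20 °C; ΔT = 12.2
Ra = ET₀ / [0.0023 × 0.408 × (Tmean+17.8) × √ΔT]
   = 5.00 / (0.0023 × 0.408 × 45.00 × 3.4928) = 33.900 MJ m⁻² d⁻¹

33.9 MJ m⁻² d⁻¹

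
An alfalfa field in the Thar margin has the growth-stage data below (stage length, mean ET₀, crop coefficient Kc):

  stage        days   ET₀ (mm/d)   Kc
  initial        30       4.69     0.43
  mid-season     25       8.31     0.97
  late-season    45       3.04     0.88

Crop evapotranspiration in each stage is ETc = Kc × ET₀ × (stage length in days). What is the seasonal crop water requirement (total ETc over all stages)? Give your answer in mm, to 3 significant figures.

initial: 0.43 × 4.69 × 30 = 60.50 mm
mid-season: 0.97 × 8.31 × 25 = 201.52 mm
late-season: 0.88 × 3.04 × 45 = 120.38 mm
Seasonal total = 382.40 mm

382 mm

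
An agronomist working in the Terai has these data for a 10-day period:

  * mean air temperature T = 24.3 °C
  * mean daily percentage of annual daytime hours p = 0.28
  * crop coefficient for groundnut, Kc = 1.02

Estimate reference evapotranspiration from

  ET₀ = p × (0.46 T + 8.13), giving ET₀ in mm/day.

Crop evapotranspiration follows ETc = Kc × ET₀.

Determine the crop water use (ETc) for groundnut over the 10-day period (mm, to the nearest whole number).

ET₀ = 0.28 × (0.46 × 24.3 + 8.13) = 0.28 × 19.308 = 5.4062 mm/d
ETc = Kc × ET₀ = 1.02 × 5.4062 = 5.5143 mm/d
Over 10 days: 5.5143 × 10 = 55.143 mm

55 mm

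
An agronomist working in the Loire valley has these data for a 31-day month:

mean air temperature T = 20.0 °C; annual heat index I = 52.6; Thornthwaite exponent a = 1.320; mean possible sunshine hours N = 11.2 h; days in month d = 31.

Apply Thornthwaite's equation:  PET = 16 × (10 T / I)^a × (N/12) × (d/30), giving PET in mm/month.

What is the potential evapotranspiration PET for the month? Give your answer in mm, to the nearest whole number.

90 mm

10T/I = 10 × 20.0 / 52.6 = 3.8023
(10T/I)^a = 3.8023^1.320 = 5.8299
Uncorrected PET = 16 × 5.8299 = 93.278 mm
Correction = (N/12)(d/30) = (11.2/12)(31/30) = 0.9644
PET = 93.278 × 0.9644 = 89.957 mm/month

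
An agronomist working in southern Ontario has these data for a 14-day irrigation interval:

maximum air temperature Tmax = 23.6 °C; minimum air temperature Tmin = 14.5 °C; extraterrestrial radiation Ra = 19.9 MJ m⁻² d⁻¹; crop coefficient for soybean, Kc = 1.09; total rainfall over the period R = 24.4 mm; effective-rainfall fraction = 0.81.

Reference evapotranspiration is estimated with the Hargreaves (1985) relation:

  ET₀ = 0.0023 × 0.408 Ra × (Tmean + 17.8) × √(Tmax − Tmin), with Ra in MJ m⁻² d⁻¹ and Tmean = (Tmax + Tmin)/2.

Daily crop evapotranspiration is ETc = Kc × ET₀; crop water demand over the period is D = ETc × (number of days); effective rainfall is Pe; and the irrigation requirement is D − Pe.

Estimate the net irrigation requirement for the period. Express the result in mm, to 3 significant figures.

11.9 mm

Tmean = (23.6 + 14.5)/2 = 19.05 °C
0.408 Ra = 0.408 × 19.9 = 8.1192 mm/d equivalent
ET₀ = 0.0023 × 8.1192 × (19.05 + 17.8) × √9.1 = 0.0023 × 8.1192 × 36.85 × 3.0166 = 2.0759 mm/d
ETc = Kc × ET₀ = 1.09 × 2.0759 = 2.2627 mm/d
Crop demand D = ETc × 14 d = 2.2627 × 14 = 31.678 mm
Pe = 0.81 × 24.4 = 19.764 mm
D − Pe = 31.678 − 19.764 = 11.914 mm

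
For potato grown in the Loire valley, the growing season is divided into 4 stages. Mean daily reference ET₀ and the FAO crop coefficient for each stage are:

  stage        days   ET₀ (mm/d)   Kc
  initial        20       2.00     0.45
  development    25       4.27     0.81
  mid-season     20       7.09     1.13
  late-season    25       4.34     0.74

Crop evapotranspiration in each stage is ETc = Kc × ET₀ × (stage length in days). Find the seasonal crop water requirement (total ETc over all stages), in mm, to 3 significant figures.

345 mm

initial: 0.45 × 2.00 × 20 = 18.00 mm
development: 0.81 × 4.27 × 25 = 86.47 mm
mid-season: 1.13 × 7.09 × 20 = 160.23 mm
late-season: 0.74 × 4.34 × 25 = 80.29 mm
Seasonal total = 344.99 mm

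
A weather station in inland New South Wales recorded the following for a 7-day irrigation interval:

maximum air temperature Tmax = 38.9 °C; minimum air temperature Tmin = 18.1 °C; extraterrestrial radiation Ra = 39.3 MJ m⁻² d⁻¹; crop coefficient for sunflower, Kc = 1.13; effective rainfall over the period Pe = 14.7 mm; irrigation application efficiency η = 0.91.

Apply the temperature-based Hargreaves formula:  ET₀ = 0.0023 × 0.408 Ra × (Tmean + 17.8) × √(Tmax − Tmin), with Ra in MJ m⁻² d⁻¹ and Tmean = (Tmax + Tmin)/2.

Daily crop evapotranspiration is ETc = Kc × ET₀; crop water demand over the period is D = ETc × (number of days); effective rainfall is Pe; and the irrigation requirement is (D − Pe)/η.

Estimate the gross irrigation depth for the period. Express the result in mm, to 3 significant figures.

51.5 mm

Tmean = (38.9 + 18.1)/2 = 28.50 °C
0.408 Ra = 0.408 × 39.3 = 16.0344 mm/d equivalent
ET₀ = 0.0023 × 16.0344 × (28.50 + 17.8) × √20.8 = 0.0023 × 16.0344 × 46.30 × 4.5607 = 7.7874 mm/d
ETc = Kc × ET₀ = 1.13 × 7.7874 = 8.7998 mm/d
Crop demand D = ETc × 7 d = 8.7998 × 7 = 61.599 mm
D − Pe = 61.599 − 14.7 = 46.899 mm
Gross irrigation = 46.899 / 0.91 = 51.537 mm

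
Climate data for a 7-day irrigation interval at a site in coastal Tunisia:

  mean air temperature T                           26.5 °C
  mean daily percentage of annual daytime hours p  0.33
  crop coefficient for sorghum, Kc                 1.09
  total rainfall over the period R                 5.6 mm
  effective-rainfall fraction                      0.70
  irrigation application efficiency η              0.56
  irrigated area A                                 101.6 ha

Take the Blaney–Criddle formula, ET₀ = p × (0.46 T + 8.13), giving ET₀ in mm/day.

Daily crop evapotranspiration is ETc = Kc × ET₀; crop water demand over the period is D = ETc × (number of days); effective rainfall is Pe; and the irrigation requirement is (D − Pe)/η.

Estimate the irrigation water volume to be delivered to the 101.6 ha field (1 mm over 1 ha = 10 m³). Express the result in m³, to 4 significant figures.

85710 m³

ET₀ = 0.33 × (0.46 × 26.5 + 8.13) = 0.33 × 20.320 = 6.7056 mm/d
ETc = Kc × ET₀ = 1.09 × 6.7056 = 7.3091 mm/d
Crop demand D = ETc × 7 d = 7.3091 × 7 = 51.164 mm
Pe = 0.70 × 5.6 = 3.920 mm
D − Pe = 51.164 − 3.920 = 47.244 mm
Gross irrigation = 47.244 / 0.56 = 84.364 mm
Volume = 84.364 mm × 101.6 ha × 10 = 85713.8 m³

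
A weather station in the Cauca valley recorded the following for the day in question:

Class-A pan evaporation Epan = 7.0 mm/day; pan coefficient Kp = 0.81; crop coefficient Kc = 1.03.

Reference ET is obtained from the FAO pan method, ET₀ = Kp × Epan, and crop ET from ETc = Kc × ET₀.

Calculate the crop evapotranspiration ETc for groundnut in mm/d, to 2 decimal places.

ET₀ = 0.81 × 7.0 = 5.6700 mm/d
ETc = Kc × ET₀ = 1.03 × 5.6700 = 5.8401 mm/d

5.84 mm/d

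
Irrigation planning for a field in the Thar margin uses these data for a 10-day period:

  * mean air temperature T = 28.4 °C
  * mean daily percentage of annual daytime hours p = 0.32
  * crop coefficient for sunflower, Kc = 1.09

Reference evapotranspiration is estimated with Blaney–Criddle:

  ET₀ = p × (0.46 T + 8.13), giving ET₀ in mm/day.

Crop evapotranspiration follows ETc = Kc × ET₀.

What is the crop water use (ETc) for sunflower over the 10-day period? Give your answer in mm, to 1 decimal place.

ET₀ = 0.32 × (0.46 × 28.4 + 8.13) = 0.32 × 21.194 = 6.7821 mm/d
ETc = Kc × ET₀ = 1.09 × 6.7821 = 7.3925 mm/d
Over 10 days: 7.3925 × 10 = 73.925 mm

73.9 mm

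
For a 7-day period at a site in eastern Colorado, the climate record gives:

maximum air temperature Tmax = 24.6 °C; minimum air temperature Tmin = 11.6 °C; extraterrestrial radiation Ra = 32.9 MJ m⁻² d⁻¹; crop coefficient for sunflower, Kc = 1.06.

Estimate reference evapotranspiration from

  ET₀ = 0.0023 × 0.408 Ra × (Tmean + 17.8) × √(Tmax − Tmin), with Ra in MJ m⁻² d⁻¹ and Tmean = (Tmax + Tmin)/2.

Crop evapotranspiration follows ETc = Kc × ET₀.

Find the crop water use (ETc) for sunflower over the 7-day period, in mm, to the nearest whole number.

Tmean = (24.6 + 11.6)/2 = 18.10 °C
0.408 Ra = 0.408 × 32.9 = 13.4232 mm/d equivalent
ET₀ = 0.0023 × 13.4232 × (18.10 + 17.8) × √13.0 = 0.0023 × 13.4232 × 35.90 × 3.6056 = 3.9963 mm/d
ETc = Kc × ET₀ = 1.06 × 3.9963 = 4.2361 mm/d
Over 7 days: 4.2361 × 7 = 29.653 mm

30 mm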